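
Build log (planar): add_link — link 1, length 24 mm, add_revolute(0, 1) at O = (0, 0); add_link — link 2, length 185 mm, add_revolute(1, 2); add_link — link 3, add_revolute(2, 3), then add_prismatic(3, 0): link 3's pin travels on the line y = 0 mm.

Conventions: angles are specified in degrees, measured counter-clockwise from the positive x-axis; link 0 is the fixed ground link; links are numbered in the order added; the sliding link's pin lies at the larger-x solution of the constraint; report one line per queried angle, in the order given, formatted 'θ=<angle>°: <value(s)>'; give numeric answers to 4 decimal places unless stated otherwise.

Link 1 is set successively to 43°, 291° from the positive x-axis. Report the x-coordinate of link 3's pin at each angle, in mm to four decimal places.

geometry: r = 24 mm, L = 185 mm, e = 0 mm
θ=43°: crank pin P = (r cos θ, r sin θ) = (17.552489, 16.367961)
θ=43°: h = r sin θ − e = 16.367961 − 0 = 16.367961
θ=43°: x = r cos θ + √(L² − h²) = 17.552489 + 184.274496 = 201.826985
θ=291°: crank pin P = (r cos θ, r sin θ) = (8.600831, -22.405930)
θ=291°: h = r sin θ − e = -22.405930 − 0 = -22.405930
θ=291°: x = r cos θ + √(L² − h²) = 8.600831 + 183.638161 = 192.238992

θ=43°: 201.8270
θ=291°: 192.2390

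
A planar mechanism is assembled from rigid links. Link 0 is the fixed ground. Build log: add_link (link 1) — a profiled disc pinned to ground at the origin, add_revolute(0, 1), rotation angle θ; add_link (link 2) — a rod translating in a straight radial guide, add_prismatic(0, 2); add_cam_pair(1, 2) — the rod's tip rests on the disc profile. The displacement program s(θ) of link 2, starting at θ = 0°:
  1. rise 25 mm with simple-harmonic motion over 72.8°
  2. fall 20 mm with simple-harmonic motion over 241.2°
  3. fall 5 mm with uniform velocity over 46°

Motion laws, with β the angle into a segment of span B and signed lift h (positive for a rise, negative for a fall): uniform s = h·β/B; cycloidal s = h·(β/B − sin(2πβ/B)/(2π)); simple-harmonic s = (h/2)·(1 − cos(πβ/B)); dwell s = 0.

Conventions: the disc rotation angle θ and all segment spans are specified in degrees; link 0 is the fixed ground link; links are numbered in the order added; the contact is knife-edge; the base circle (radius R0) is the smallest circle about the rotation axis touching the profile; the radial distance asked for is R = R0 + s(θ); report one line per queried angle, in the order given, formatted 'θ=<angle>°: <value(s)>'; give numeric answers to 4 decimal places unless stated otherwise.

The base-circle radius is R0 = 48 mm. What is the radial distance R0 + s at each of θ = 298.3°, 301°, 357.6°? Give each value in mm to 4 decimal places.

seg 1 [0°–72.8°] simple-harmonic, h=25: full span → s += 25 → s = 25.0000
seg 2 [72.8°–314°] simple-harmonic, h=-20: θ=298.3° here. β=225.5, B=241.2. -20/2·(1 − cos(π·0.9349)) = -19.7916 → s = 5.2084
seg 2 [72.8°–314°] simple-harmonic, h=-20: θ=301° here. β=228.2, B=241.2. -20/2·(1 − cos(π·0.9461)) = -19.8570 → s = 5.1430
seg 2 [72.8°–314°] simple-harmonic, h=-20: full span → s += -20 → s = 5.0000
seg 3 [314°–360°] uniform, h=-5: θ=357.6° here. β=43.6, B=46. -5·43.6/46 = -4.7391 → s = 0.2609
θ=298.3°: R = R0 + s = 48 + 5.2084 = 53.2084
θ=301°: R = R0 + s = 48 + 5.1430 = 53.1430
θ=357.6°: R = R0 + s = 48 + 0.2609 = 48.2609

θ=298.3°: 53.2084
θ=301°: 53.1430
θ=357.6°: 48.2609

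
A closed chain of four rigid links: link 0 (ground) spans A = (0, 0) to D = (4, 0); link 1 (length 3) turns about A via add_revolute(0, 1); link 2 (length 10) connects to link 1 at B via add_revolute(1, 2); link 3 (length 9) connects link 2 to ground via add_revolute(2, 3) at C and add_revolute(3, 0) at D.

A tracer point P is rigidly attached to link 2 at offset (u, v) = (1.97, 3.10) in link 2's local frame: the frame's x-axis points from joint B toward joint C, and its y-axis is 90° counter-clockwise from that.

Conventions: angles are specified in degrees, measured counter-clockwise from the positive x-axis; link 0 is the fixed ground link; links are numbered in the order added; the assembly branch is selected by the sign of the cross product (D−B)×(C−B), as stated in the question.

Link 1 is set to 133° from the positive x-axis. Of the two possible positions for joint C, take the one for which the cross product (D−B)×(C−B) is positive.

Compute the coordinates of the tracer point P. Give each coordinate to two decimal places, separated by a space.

A=(0,0), D=(4.00,0)
B = A + 3.00·(cos133°, sin133°) = (-2.0460, 2.1941)
|BD| = 6.4318
circle(B,10.00) ∩ circle(D,9.00): a=4.6929, h=8.8304
  candidates: C₊=(5.3777,8.8939) cross=56.795; C₋=(-0.6469,-7.7076) cross=-56.795
  branch + wants cross > 0 → take C=(5.3777,8.8939) (cross=56.795)
ex = (C−B)/|BC| = (0.7424,0.6700); ey = (-0.6700,0.7424)
P = B + 1.97·ex + 3.10·ey = (-2.6605,5.8153)

-2.66 5.82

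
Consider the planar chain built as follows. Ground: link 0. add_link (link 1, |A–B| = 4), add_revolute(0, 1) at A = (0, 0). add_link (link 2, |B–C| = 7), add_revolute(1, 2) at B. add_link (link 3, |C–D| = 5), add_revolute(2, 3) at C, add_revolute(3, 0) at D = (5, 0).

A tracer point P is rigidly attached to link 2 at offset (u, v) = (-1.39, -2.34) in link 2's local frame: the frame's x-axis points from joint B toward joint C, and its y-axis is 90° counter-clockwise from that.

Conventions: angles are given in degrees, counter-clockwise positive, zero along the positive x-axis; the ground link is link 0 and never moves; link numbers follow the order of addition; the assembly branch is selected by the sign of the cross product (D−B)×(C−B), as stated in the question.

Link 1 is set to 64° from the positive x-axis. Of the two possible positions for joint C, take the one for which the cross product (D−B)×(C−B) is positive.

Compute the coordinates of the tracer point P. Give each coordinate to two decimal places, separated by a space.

A=(0,0), D=(5.00,0)
B = A + 4.00·(cos64°, sin64°) = (1.7535, 3.5952)
|BD| = 4.8441
circle(B,7.00) ∩ circle(D,5.00): a=4.8993, h=4.9997
  candidates: C₊=(8.7477,3.3098) cross=24.219; C₋=(1.3263,-3.3918) cross=-24.219
  branch + wants cross > 0 → take C=(8.7477,3.3098) (cross=24.219)
ex = (C−B)/|BC| = (0.9992,-0.0408); ey = (0.0408,0.9992)
P = B + -1.39·ex + -2.34·ey = (0.2693,1.3138)

0.27 1.31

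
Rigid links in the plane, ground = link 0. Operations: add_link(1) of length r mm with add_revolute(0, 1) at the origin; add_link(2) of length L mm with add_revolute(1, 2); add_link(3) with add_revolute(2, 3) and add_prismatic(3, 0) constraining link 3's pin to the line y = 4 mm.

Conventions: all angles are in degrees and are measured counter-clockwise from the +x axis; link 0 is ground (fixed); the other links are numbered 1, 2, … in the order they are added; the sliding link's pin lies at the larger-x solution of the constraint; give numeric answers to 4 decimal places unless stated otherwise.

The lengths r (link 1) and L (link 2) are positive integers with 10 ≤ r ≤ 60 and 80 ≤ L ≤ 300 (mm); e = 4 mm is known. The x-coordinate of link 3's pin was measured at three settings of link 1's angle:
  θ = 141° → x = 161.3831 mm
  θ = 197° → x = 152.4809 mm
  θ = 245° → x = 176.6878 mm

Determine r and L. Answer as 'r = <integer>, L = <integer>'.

constraint per measurement: (x − r cos θ)² + (r sin θ − e)² = L²
subtracting the θ₁ and θ₂ equations cancels the r² and L² terms:
r = (x₁² − x₂²) / (2[(x₁cos θ₁ + e sin θ₁) − (x₂cos θ₂ + e sin θ₂)]) = 58.0003 → r = 58
L² = (x₁ − r cos θ₁)² + (r sin θ₁ − e)² = 43681.0143 → L = 209.0000 → L = 209
check at θ₃=245°: x = 176.6878 (printed 176.6878) ✓

r = 58, L = 209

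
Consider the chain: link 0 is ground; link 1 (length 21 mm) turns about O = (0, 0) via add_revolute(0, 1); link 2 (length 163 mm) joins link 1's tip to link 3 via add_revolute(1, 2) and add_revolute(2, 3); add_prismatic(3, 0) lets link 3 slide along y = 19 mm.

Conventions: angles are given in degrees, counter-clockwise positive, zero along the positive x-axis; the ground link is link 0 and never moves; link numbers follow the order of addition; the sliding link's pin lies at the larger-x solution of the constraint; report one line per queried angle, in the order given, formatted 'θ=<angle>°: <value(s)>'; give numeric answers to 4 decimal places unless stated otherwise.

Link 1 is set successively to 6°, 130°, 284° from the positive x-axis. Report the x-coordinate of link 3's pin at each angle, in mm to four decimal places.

geometry: r = 21 mm, L = 163 mm, e = 19 mm
θ=6°: crank pin P = (r cos θ, r sin θ) = (20.884960, 2.195098)
θ=6°: h = r sin θ − e = 2.195098 − 19 = -16.804902
θ=6°: x = r cos θ + √(L² − h²) = 20.884960 + 162.131414 = 183.016373
θ=130°: crank pin P = (r cos θ, r sin θ) = (-13.498540, 16.086933)
θ=130°: h = r sin θ − e = 16.086933 − 19 = -2.913067
θ=130°: x = r cos θ + √(L² − h²) = -13.498540 + 162.973967 = 149.475428
θ=284°: crank pin P = (r cos θ, r sin θ) = (5.080360, -20.376210)
θ=284°: h = r sin θ − e = -20.376210 − 19 = -39.376210
θ=284°: x = r cos θ + √(L² − h²) = 5.080360 + 158.172419 = 163.252779

θ=6°: 183.0164
θ=130°: 149.4754
θ=284°: 163.2528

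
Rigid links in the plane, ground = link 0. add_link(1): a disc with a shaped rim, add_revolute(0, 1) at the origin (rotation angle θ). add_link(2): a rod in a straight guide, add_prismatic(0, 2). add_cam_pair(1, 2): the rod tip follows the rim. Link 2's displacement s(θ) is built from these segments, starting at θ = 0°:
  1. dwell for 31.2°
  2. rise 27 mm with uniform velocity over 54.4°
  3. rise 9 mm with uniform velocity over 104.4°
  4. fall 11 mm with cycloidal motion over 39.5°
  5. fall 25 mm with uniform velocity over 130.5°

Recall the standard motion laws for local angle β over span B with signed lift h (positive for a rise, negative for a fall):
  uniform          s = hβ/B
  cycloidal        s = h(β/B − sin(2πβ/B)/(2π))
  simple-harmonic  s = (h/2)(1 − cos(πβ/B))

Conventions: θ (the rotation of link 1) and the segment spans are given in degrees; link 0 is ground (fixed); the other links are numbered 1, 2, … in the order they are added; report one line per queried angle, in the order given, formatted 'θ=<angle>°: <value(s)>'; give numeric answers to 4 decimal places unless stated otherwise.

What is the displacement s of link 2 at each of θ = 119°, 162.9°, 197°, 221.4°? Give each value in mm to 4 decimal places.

segment 1 (0° to 31.2°, dwell): s unchanged at 0.0000
segment 2 (31.2° to 85.6°, uniform, h = 27) is passed completely: s = 0.0000 + (27) = 27.0000
θ = 119° falls in segment 3 (85.6° to 190°, uniform, h = 9): β = 119 − 85.6 = 33.4°, B = 104.4°; Δs = 9·33.4/104.4 = 2.8793; s = 27.0000 + 2.8793 = 29.8793
θ = 162.9° falls in segment 3 (85.6° to 190°, uniform, h = 9): β = 162.9 − 85.6 = 77.3°, B = 104.4°; Δs = 9·77.3/104.4 = 6.6638; s = 27.0000 + 6.6638 = 33.6638
segment 3 (85.6° to 190°, uniform, h = 9) is passed completely: s = 27.0000 + (9) = 36.0000
θ = 197° falls in segment 4 (190° to 229.5°, cycloidal, h = -11): β = 197 − 190 = 7°, B = 39.5°; Δs = -11·(0.1772 − sin(2π·0.1772)/(2π)) = -0.3786; s = 36.0000 − 0.3786 = 35.6214
θ = 221.4° falls in segment 4 (190° to 229.5°, cycloidal, h = -11): β = 221.4 − 190 = 31.4°, B = 39.5°; Δs = -11·(0.7949 − sin(2π·0.7949)/(2π)) = -10.4257; s = 36.0000 − 10.4257 = 25.5743

θ=119°: 29.8793
θ=162.9°: 33.6638
θ=197°: 35.6214
θ=221.4°: 25.5743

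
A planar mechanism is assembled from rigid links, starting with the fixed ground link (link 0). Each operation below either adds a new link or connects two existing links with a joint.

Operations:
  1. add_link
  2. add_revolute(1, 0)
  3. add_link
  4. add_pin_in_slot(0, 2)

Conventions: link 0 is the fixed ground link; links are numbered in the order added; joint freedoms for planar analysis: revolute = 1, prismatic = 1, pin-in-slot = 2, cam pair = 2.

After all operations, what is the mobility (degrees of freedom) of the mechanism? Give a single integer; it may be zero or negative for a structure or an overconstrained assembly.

(L,J1,J2)=(1,0,0); link0 fixed
link1: (2,0,0)
R 1-0 [J1]: (2,1,0)
link2: (3,1,0)
PS 0-2 [J2]: (3,1,1)
Grübler: 3·2 − 2·1 − 1 = 3

M = 3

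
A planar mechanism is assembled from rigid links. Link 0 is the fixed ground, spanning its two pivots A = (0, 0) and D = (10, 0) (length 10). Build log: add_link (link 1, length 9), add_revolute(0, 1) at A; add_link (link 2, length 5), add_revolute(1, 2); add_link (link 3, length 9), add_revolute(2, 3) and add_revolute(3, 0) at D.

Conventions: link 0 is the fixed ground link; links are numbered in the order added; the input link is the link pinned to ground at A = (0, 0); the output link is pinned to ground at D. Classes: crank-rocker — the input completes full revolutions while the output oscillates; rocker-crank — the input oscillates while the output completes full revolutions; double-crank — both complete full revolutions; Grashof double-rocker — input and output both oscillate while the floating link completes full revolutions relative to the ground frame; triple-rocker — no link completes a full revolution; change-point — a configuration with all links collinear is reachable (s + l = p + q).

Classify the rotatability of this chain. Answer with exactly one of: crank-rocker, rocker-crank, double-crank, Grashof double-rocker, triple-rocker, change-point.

lengths: ground=10, input=9, coupler=5, output=9
sorted: s=5 (shortest), l=10 (longest), p+q=18
s + l = 15 vs p + q = 18
s + l < p + q (Grashof) with shortest = coupler link → Grashof double-rocker

Grashof double-rocker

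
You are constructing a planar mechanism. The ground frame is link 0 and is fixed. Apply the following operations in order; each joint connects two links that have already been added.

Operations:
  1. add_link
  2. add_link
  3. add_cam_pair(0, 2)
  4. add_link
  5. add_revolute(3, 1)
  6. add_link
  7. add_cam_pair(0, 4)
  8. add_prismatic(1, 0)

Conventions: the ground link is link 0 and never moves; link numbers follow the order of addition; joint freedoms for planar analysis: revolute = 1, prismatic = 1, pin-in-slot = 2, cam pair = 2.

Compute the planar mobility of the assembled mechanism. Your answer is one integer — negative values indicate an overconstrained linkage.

link 0 = ground. State L|J1|J2 = 1|0|0
+link1  2|0|0
+link2  3|0|0
C(0,2) f=2→J2  3|0|1
+link3  4|0|1
R(3,1) f=1→J1  4|1|1
+link4  5|1|1
C(0,4) f=2→J2  5|1|2
P(1,0) f=1→J1  5|2|2
M = 3(5−1)−2·2−2 = 12−4−2 = 6

M = 6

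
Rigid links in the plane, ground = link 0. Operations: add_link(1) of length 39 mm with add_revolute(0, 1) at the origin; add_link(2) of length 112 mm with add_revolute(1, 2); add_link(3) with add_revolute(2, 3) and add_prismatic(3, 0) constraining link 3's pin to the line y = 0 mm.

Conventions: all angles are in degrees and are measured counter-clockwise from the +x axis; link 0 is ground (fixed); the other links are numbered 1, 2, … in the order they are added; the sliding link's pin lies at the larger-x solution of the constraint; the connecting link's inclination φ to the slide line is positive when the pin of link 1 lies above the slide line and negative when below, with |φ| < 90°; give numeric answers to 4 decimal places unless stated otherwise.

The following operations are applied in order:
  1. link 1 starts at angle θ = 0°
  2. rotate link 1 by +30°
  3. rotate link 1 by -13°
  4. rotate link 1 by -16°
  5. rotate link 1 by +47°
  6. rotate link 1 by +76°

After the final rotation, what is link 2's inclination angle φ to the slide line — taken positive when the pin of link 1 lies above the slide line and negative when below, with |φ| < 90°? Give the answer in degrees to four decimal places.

geometry: r = 39 mm, L = 112 mm, e = 0 mm; θ starts at 0°
rotate link 1 by +30°: θ ← 0° +30° = 30°
rotate link 1 by -13°: θ ← 30° -13° = 17°
rotate link 1 by -16°: θ ← 17° -16° = 1°
rotate link 1 by +47°: θ ← 1° +47° = 48°
rotate link 1 by +76°: θ ← 48° +76° = 124°
h = r sin θ − e = 32.332465 − 0 = 32.332465
sin φ = h / L = 32.332465 / 112 = 0.28868273
φ = arcsin(0.28868273) = 16.779109°

16.7791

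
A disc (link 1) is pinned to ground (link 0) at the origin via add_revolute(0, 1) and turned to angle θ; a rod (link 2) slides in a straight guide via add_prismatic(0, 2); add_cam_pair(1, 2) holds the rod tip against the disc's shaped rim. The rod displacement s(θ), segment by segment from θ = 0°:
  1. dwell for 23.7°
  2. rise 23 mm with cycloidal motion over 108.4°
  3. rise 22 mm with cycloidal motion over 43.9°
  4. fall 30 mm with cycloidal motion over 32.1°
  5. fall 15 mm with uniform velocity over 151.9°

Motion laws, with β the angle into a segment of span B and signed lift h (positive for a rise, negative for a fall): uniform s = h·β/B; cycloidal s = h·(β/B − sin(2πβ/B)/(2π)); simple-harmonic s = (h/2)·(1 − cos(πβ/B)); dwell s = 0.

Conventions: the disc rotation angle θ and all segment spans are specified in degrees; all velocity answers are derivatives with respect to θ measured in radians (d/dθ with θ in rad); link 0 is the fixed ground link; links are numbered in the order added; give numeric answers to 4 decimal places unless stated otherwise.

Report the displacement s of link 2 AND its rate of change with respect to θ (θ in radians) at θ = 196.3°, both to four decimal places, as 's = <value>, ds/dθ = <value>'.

segment 1 (0° to 23.7°, dwell): s unchanged at 0.0000
segment 2 (23.7° to 132.1°, cycloidal, h = 23) is passed completely: s = 0.0000 + (23) = 23.0000
segment 3 (132.1° to 176°, cycloidal, h = 22) is passed completely: s = 23.0000 + (22) = 45.0000
θ = 196.3° falls in segment 4 (176° to 208.1°, cycloidal, h = -30): β = 196.3 − 176 = 20.3°, B = 32.1°; Δs = -30·(0.6324 − sin(2π·0.6324)/(2π)) = -22.5014; s = 45.0000 − 22.5014 = 22.4986
velocity in seg [176°–208.1°] (cycloidal), θ in radians: β = 20.3° = 0.3543 rad, B = 32.1° = 0.5603 rad; ds/dθ = (h/B)(1 − cos(2πβ/B)) = ((-30)/0.5603)(1 − cos(2π·0.6324)) = -89.610754 mm/rad

s = 22.4986, ds/dθ = -89.6108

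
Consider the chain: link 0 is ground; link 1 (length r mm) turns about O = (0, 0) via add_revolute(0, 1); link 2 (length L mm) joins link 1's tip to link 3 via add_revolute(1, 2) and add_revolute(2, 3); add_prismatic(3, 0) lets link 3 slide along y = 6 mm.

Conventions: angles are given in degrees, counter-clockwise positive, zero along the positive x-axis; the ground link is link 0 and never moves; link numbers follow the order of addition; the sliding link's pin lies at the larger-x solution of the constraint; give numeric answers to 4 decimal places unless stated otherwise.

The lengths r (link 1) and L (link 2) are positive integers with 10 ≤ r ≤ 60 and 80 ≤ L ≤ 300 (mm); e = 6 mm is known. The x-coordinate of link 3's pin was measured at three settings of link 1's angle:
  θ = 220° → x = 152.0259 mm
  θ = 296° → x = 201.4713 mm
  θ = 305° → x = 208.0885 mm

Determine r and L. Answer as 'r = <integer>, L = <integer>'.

constraint per measurement: (x − r cos θ)² + (r sin θ − e)² = L²
subtracting the θ₁ and θ₂ equations cancels the r² and L² terms:
r = (x₁² − x₂²) / (2[(x₁cos θ₁ + e sin θ₁) − (x₂cos θ₂ + e sin θ₂)]) = 43.0000 → r = 43
L² = (x₁ − r cos θ₁)² + (r sin θ₁ − e)² = 35343.9919 → L = 188.0000 → L = 188
check at θ₃=305°: x = 208.0885 (printed 208.0885) ✓

r = 43, L = 188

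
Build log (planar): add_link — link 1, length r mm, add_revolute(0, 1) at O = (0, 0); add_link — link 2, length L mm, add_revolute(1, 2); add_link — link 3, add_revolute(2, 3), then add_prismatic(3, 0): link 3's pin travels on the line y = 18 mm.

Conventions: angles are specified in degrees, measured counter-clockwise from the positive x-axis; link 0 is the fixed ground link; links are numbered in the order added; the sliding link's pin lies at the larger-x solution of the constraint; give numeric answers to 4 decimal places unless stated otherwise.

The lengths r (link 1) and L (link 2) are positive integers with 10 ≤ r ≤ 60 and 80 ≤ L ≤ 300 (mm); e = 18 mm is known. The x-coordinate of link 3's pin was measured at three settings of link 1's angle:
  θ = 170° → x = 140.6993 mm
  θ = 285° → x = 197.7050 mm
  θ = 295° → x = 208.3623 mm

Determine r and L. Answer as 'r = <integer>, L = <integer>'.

constraint per measurement: (x − r cos θ)² + (r sin θ − e)² = L²
subtracting the θ₁ and θ₂ equations cancels the r² and L² terms:
r = (x₁² − x₂²) / (2[(x₁cos θ₁ + e sin θ₁) − (x₂cos θ₂ + e sin θ₂)]) = 56.9999 → r = 57
L² = (x₁ − r cos θ₁)² + (r sin θ₁ − e)² = 38809.0078 → L = 197.0000 → L = 197
check at θ₃=295°: x = 208.3623 (printed 208.3623) ✓

r = 57, L = 197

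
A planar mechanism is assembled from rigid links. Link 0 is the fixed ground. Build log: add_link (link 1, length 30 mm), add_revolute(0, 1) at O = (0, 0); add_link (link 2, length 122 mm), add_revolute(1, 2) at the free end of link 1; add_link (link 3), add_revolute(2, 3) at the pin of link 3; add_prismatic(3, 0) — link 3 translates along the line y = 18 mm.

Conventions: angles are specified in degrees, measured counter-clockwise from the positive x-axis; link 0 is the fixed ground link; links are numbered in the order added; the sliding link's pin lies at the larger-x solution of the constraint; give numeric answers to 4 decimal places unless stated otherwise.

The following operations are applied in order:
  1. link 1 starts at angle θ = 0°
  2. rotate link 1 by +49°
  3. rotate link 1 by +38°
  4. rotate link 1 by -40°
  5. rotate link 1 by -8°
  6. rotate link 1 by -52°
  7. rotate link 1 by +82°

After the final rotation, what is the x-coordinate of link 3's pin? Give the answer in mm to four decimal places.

geometry: r = 30 mm, L = 122 mm, e = 18 mm; θ starts at 0°
rotate link 1 by +49°: θ ← 0° +49° = 49°
rotate link 1 by +38°: θ ← 49° +38° = 87°
rotate link 1 by -40°: θ ← 87° -40° = 47°
rotate link 1 by -8°: θ ← 47° -8° = 39°
rotate link 1 by -52°: θ ← 39° -52° = -13°
rotate link 1 by +82°: θ ← -13° +82° = 69°
crank pin P = (r cos θ, r sin θ) = (10.751038, 28.007413)
h = r sin θ − e = 28.007413 − 18 = 10.007413
x = r cos θ + √(L² − h²) = 10.751038 + 121.588863 = 132.339902

132.3399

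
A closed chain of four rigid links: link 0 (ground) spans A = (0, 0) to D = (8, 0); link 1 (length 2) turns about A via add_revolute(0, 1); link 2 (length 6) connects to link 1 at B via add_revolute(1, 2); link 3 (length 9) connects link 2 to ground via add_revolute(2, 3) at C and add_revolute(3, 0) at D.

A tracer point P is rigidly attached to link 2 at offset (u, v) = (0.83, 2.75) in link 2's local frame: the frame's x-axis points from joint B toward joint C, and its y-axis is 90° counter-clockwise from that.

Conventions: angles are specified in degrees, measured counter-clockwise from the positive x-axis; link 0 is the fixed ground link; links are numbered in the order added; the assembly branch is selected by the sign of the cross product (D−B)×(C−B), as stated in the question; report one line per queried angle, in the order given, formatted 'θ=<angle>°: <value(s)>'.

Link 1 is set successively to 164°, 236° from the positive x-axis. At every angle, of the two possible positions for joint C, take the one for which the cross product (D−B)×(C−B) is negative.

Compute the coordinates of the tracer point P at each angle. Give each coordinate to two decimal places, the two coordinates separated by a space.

A=(0,0), D=(8.00,0)
θ=164°: B = A + 2.00·(cos164°, sin164°) = (-1.9225, 0.5513)
θ=164°: |BD| = 9.9378
θ=164°: circle(B,6.00) ∩ circle(D,9.00): a=2.7048, h=5.3557
θ=164°:   candidates: C₊=(1.0752,5.7487) cross=53.224; C₋=(0.4811,-4.9463) cross=-53.224
θ=164°:   branch - wants cross < 0 → take C=(0.4811,-4.9463) (cross=-53.224)
θ=164°: ex = (C−B)/|BC| = (0.4006,-0.9163); ey = (0.9163,0.4006)
θ=164°: P = B + 0.83·ex + 2.75·ey = (0.9297,0.8924)
θ=236°: B = A + 2.00·(cos236°, sin236°) = (-1.1184, -1.6581)
θ=236°: |BD| = 9.2679
θ=236°: circle(B,6.00) ∩ circle(D,9.00): a=2.2062, h=5.5797
θ=236°:   candidates: C₊=(0.0540,4.2263) cross=51.712; C₋=(2.0505,-6.7530) cross=-51.712
θ=236°:   branch - wants cross < 0 → take C=(2.0505,-6.7530) (cross=-51.712)
θ=236°: ex = (C−B)/|BC| = (0.5281,-0.8492); ey = (0.8492,0.5281)
θ=236°: P = B + 0.83·ex + 2.75·ey = (1.6552,-0.9105)

θ=164°: 0.93 0.89
θ=236°: 1.66 -0.91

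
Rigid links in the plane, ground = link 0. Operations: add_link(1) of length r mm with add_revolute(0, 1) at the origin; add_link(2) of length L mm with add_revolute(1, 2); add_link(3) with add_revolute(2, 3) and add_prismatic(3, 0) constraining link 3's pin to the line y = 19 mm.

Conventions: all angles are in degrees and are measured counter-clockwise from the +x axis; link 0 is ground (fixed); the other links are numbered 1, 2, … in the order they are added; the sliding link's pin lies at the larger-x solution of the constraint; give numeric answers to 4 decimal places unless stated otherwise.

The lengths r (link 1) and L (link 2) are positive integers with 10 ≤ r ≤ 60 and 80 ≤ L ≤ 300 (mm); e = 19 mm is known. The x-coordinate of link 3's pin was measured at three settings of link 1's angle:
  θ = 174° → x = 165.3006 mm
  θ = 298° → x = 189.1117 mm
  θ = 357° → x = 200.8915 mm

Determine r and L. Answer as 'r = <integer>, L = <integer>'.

constraint per measurement: (x − r cos θ)² + (r sin θ − e)² = L²
subtracting the θ₁ and θ₂ equations cancels the r² and L² terms:
r = (x₁² − x₂²) / (2[(x₁cos θ₁ + e sin θ₁) − (x₂cos θ₂ + e sin θ₂)]) = 18.0000 → r = 18
L² = (x₁ − r cos θ₁)² + (r sin θ₁ − e)² = 33856.0133 → L = 184.0000 → L = 184
check at θ₃=357°: x = 200.8915 (printed 200.8915) ✓

r = 18, L = 184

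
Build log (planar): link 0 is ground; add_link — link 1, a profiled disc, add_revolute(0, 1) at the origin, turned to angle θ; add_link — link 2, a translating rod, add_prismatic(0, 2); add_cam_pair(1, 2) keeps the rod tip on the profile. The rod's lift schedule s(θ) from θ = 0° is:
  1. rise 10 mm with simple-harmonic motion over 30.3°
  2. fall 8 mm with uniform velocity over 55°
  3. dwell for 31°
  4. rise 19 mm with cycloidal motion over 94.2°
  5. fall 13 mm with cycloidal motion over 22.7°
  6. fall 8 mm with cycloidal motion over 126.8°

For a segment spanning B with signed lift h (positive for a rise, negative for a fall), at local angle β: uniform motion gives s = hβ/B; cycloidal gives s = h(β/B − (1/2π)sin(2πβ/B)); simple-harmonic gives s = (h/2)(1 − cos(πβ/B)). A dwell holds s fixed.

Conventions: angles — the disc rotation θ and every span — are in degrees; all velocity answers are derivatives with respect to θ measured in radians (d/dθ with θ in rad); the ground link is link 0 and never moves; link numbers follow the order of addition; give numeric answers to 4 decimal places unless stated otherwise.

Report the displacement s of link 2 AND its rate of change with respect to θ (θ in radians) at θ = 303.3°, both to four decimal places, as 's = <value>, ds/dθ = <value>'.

seg 1 [0°–30.3°] simple-harmonic, h=10: full span → s += 10 → s = 10.0000
seg 2 [30.3°–85.3°] uniform, h=-8: full span → s += -8 → s = 2.0000
seg 3 [85.3°–116.3°] dwell: s stays 2.0000
seg 4 [116.3°–210.5°] cycloidal, h=19: full span → s += 19 → s = 21.0000
seg 5 [210.5°–233.2°] cycloidal, h=-13: full span → s += -13 → s = 8.0000
seg 6 [233.2°–360°] cycloidal, h=-8: θ=303.3° here. β=70.1, B=126.8. -8·(0.5528 − sin(2π·0.5528)/(2π)) = -4.8377 → s = 3.1623
velocity in seg [233.2°–360°] (cycloidal), θ in radians: β = 70.1° = 1.2235 rad, B = 126.8° = 2.2131 rad; ds/dθ = (h/B)(1 − cos(2πβ/B)) = ((-8)/2.2131)(1 − cos(2π·0.5528)) = -7.032354 mm/rad

s = 3.1623, ds/dθ = -7.0324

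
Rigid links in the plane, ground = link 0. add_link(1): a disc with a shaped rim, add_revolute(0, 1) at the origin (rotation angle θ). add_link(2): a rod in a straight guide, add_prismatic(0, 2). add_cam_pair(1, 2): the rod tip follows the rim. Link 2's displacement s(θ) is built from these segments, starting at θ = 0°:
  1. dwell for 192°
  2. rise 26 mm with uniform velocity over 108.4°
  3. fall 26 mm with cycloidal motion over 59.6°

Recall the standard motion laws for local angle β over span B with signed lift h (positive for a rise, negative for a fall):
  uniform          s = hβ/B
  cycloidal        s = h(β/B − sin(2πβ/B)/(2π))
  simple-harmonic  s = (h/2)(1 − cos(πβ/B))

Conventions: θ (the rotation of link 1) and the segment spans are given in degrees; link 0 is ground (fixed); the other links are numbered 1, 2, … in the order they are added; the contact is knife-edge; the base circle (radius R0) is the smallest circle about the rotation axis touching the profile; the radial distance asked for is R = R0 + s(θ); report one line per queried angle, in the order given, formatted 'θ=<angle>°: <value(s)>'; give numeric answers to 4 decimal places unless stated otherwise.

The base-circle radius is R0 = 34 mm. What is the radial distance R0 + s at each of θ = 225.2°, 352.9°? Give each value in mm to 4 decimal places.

segment 1 (0° to 192°, dwell): s unchanged at 0.0000
θ = 225.2° falls in segment 2 (192° to 300.4°, uniform, h = 26): β = 225.2 − 192 = 33.2°, B = 108.4°; Δs = 26·33.2/108.4 = 7.9631; s = 0.0000 + 7.9631 = 7.9631
segment 2 (192° to 300.4°, uniform, h = 26) is passed completely: s = 0.0000 + (26) = 26.0000
θ = 352.9° falls in segment 3 (300.4° to 360°, cycloidal, h = -26): β = 352.9 − 300.4 = 52.5°, B = 59.6°; Δs = -26·(0.8809 − sin(2π·0.8809)/(2π)) = -25.7188; s = 26.0000 − 25.7188 = 0.2812
θ=225.2°: R = R0 + s = 34 + 7.9631 = 41.9631
θ=352.9°: R = R0 + s = 34 + 0.2812 = 34.2812

θ=225.2°: 41.9631
θ=352.9°: 34.2812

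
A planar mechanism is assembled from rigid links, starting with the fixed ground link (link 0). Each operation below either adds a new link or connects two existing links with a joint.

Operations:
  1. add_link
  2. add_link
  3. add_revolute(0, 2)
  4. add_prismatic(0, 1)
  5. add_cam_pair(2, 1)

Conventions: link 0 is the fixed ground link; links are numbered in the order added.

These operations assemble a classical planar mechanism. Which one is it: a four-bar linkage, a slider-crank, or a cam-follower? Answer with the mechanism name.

links: 3 (incl. ground); joints: 1 revolute, 1 prismatic, 1 higher (cam) pair, forming one closed loop
3 links, revolute + prismatic + higher pair in one loop → cam-follower

cam-follower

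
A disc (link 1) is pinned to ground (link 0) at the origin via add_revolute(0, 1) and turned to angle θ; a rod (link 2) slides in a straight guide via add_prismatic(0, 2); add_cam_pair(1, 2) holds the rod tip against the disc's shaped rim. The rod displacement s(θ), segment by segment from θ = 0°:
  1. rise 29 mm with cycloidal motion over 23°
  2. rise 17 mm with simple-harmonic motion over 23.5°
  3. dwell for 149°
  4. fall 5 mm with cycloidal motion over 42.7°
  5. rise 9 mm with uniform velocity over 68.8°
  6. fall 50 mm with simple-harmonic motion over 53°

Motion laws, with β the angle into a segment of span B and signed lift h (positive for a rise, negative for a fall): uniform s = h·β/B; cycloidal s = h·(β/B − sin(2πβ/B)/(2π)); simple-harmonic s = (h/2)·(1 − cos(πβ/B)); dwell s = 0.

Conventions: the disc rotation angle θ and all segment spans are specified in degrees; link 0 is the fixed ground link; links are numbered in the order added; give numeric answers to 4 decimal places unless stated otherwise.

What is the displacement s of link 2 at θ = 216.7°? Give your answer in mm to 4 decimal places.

segment 1 (0° to 23°, cycloidal, h = 29) is passed completely: s = 0.0000 + (29) = 29.0000
segment 2 (23° to 46.5°, simple-harmonic, h = 17) is passed completely: s = 29.0000 + (17) = 46.0000
segment 3 (46.5° to 195.5°, dwell): s unchanged at 46.0000
θ = 216.7° falls in segment 4 (195.5° to 238.2°, cycloidal, h = -5): β = 216.7 − 195.5 = 21.2°, B = 42.7°; Δs = -5·(0.4965 − sin(2π·0.4965)/(2π)) = -2.4649; s = 46.0000 − 2.4649 = 43.5351

43.5351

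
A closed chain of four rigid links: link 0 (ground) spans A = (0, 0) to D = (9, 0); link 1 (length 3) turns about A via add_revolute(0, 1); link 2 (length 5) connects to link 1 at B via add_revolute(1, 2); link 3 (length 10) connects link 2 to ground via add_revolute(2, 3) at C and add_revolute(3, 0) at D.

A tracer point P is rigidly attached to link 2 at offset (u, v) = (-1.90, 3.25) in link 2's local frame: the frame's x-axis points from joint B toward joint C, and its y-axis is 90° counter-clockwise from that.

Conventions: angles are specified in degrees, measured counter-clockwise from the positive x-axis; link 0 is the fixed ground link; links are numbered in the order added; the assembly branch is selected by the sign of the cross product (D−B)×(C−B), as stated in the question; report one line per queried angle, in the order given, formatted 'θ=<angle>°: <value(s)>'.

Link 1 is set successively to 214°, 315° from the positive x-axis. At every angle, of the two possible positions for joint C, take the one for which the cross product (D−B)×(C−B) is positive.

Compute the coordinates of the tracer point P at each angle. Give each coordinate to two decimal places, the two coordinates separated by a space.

A=(0,0), D=(9.00,0)
θ=214°: B = A + 3.00·(cos214°, sin214°) = (-2.4871, -1.6776)
θ=214°: |BD| = 11.6090
θ=214°: circle(B,5.00) ∩ circle(D,10.00): a=2.5742, h=4.2864
θ=214°:   candidates: C₊=(-0.5593,2.9358) cross=49.761; C₋=(0.6795,-5.5470) cross=-49.761
θ=214°:   branch + wants cross > 0 → take C=(-0.5593,2.9358) (cross=49.761)
θ=214°: ex = (C−B)/|BC| = (0.3856,0.9227); ey = (-0.9227,0.3856)
θ=214°: P = B + -1.90·ex + 3.25·ey = (-6.2184,-2.1776)
θ=315°: B = A + 3.00·(cos315°, sin315°) = (2.1213, -2.1213)
θ=315°: |BD| = 7.1983
θ=315°: circle(B,5.00) ∩ circle(D,10.00): a=-1.6104, h=4.7336
θ=315°:   candidates: C₊=(-0.8125,1.9275) cross=34.074; C₋=(1.9774,-7.1192) cross=-34.074
θ=315°:   branch + wants cross > 0 → take C=(-0.8125,1.9275) (cross=34.074)
θ=315°: ex = (C−B)/|BC| = (-0.5868,0.8098); ey = (-0.8098,-0.5868)
θ=315°: P = B + -1.90·ex + 3.25·ey = (0.6044,-5.5668)

θ=214°: -6.22 -2.18
θ=315°: 0.60 -5.57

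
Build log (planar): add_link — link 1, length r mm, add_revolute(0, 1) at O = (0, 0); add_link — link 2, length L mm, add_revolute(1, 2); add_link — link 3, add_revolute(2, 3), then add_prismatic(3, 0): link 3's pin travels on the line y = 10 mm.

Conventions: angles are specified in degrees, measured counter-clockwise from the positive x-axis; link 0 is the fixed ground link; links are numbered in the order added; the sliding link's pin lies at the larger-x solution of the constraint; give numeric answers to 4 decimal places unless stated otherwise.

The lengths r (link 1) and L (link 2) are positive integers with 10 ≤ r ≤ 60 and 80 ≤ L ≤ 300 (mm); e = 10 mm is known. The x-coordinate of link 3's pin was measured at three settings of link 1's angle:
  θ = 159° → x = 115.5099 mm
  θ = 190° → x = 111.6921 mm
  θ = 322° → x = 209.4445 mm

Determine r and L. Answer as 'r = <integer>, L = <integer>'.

constraint per measurement: (x − r cos θ)² + (r sin θ − e)² = L²
subtracting the θ₁ and θ₂ equations cancels the r² and L² terms:
r = (x₁² − x₂²) / (2[(x₁cos θ₁ + e sin θ₁) − (x₂cos θ₂ + e sin θ₂)]) = 58.0005 → r = 58
L² = (x₁ − r cos θ₁)² + (r sin θ₁ − e)² = 28900.0129 → L = 170.0000 → L = 170
check at θ₃=322°: x = 209.4445 (printed 209.4445) ✓

r = 58, L = 170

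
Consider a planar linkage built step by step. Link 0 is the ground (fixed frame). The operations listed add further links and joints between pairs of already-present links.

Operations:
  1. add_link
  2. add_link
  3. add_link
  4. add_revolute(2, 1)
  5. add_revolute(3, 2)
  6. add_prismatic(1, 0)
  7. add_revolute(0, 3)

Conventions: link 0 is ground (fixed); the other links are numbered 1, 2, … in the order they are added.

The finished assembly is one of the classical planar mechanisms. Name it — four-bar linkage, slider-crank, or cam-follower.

links: 4 (incl. ground); joints: 3 revolute, 1 prismatic, 0 higher (cam) pair, forming one closed loop
4 links, 3 revolutes + 1 prismatic in one loop → slider-crank

slider-crank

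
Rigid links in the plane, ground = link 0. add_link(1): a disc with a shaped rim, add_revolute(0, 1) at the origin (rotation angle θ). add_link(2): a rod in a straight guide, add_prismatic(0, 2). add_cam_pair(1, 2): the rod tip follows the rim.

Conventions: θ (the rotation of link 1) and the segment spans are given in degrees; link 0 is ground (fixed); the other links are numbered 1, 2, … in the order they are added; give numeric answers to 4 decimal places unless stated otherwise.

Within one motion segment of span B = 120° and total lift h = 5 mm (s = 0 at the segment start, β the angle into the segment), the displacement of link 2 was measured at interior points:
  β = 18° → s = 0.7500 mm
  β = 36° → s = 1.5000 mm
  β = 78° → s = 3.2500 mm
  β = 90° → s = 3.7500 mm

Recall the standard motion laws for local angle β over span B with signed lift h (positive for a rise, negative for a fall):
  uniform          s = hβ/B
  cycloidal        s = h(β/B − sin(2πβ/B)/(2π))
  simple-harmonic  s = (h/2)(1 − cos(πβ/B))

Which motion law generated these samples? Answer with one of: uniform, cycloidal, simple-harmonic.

candidates at β/B = r: uniform s = h·r (linear in β); cycloidal s = h·(r − sin(2πr)/(2π)); simple-harmonic s = (h/2)(1 − cos(πr))
β=18°: printed 0.7500 | uniform 0.7500, cycloidal 0.1062, simple-harmonic 0.2725
β=36°: printed 1.5000 | uniform 1.5000, cycloidal 0.7432, simple-harmonic 1.0305
β=78°: printed 3.2500 | uniform 3.2500, cycloidal 3.8938, simple-harmonic 3.6350
β=90°: printed 3.7500 | uniform 3.7500, cycloidal 4.5458, simple-harmonic 4.2678
only one law matches every sample → uniform

uniform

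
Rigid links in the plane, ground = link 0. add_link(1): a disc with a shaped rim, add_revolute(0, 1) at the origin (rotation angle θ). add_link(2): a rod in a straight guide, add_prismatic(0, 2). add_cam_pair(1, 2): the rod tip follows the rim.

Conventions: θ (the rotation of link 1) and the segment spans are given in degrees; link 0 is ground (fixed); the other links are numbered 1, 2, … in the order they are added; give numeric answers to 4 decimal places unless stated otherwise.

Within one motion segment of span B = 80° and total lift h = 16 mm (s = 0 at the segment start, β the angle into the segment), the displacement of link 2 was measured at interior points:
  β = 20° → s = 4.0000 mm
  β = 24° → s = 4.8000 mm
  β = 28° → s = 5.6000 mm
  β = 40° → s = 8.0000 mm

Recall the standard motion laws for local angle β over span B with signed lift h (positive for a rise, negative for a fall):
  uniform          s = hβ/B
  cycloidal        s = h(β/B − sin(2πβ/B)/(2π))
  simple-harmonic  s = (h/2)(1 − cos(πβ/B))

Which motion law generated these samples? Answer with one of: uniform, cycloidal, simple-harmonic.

candidates at β/B = r: uniform s = h·r (linear in β); cycloidal s = h·(r − sin(2πr)/(2π)); simple-harmonic s = (h/2)(1 − cos(πr))
β=20°: printed 4.0000 | uniform 4.0000, cycloidal 1.4535, simple-harmonic 2.3431
β=24°: printed 4.8000 | uniform 4.8000, cycloidal 2.3782, simple-harmonic 3.2977
β=28°: printed 5.6000 | uniform 5.6000, cycloidal 3.5399, simple-harmonic 4.3681
β=40°: printed 8.0000 | uniform 8.0000, cycloidal 8.0000, simple-harmonic 8.0000
only one law matches every sample → uniform

uniform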